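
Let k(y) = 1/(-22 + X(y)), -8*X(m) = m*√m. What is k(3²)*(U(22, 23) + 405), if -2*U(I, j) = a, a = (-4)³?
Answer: -3496/203 ≈ -17.222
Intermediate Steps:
X(m) = -m^(3/2)/8 (X(m) = -m*√m/8 = -m^(3/2)/8)
a = -64
U(I, j) = 32 (U(I, j) = -½*(-64) = 32)
k(y) = 1/(-22 - y^(3/2)/8)
k(3²)*(U(22, 23) + 405) = (-8/(176 + (3²)^(3/2)))*(32 + 405) = -8/(176 + 9^(3/2))*437 = -8/(176 + 27)*437 = -8/203*437 = -3496/203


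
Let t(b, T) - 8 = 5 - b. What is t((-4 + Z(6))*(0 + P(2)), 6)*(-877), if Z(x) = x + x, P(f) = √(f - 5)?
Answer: -11401 + 7016*I*√3 ≈ -11401.0 + 12152.0*I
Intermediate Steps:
P(f) = √(-5 + f)
Z(x) = 2*x
t(b, T) = 13 - b (t(b, T) = 8 + (5 - b) = 13 - b)
t((-4 + Z(6))*(0 + P(2)), 6)*(-877) = (13 - (-4 + 2*6)*(0 + √(-5 + 2)))*(-877) = (13 - (-4 + 12)*(0 + √(-3)))*(-877) = (13 - 8*(0 + I*√3))*(-877) = (13 - 8*I*√3)*(-877) = -11401 + 7016*I*√3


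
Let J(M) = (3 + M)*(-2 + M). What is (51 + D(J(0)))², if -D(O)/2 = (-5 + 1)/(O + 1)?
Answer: 61009/25 ≈ 2440.4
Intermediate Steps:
J(M) = (-2 + M)*(3 + M)
D(O) = 8/(1 + O) (D(O) = -2*(-5 + 1)/(O + 1) = -(-8)/(1 + O) = 8/(1 + O))
(51 + D(J(0)))² = (51 + 8/(1 + (-6 + 0 + 0²)))² = (51 + 8/(1 + (-6 + 0 + 0)))² = (51 + 8/(1 - 6))² = (51 + 8/(-5))² = (51 + 8*(-⅕))² = (51 - 8/5)² = (247/5)² = 61009/25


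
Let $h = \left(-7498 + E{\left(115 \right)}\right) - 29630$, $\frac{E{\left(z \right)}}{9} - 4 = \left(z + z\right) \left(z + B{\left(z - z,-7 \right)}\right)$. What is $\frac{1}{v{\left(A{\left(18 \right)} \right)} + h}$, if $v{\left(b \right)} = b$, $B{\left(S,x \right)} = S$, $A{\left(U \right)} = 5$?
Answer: $\frac{1}{200963} \approx 4.976 \cdot 10^{-6}$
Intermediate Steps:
$E{\left(z \right)} = 36 + 18 z^{2}$ ($E{\left(z \right)} = 36 + 9 \left(z + z\right) \left(z + \left(z - z\right)\right) = 36 + 9 \cdot 2 z \left(z + 0\right) = 36 + 9 \cdot 2 z z = 36 + 9 \cdot 2 z^{2} = 36 + 18 z^{2}$)
$h = 200958$ ($h = \left(-7498 + \left(36 + 18 \cdot 115^{2}\right)\right) - 29630 = \left(-7498 + \left(36 + 18 \cdot 13225\right)\right) - 29630 = \left(-7498 + \left(36 + 238050\right)\right) - 29630 = \left(-7498 + 238086\right) - 29630 = 230588 - 29630 = 200958$)
$\frac{1}{v{\left(A{\left(18 \right)} \right)} + h} = \frac{1}{5 + 200958} = \frac{1}{200963}$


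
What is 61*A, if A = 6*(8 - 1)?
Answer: 2562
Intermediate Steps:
A = 42 (A = 6*7 = 42)
61*A = 61*42 = 2562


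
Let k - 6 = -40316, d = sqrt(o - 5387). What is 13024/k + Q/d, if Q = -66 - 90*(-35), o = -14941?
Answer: -6512/20155 - 257*I*sqrt(42)/77 ≈ -0.3231 - 21.631*I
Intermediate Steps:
Q = 3084 (Q = -66 + 3150 = 3084)
d = 22*I*sqrt(42) (d = sqrt(-14941 - 5387) = sqrt(-20328) = 22*I*sqrt(42) ≈ 142.58*I)
k = -40310 (k = 6 - 40316 = -40310)
13024/k + Q/d = 13024/(-40310) + 3084/((22*I*sqrt(42))) = 13024*(-1/40310) + 3084*(-I*sqrt(42)/924) = -6512/20155 - 257*I*sqrt(42)/77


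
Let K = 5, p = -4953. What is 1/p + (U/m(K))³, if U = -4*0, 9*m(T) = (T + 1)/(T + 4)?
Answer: -1/4953 ≈ -0.00020190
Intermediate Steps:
m(T) = (1 + T)/(9*(4 + T)) (m(T) = ((T + 1)/(T + 4))/9 = ((1 + T)/(4 + T))/9 = (1 + T)/(9*(4 + T)))
U = 0
1/p + (U/m(K))³ = 1/(-4953) + (0/(((1 + 5)/(9*(4 + 5)))))³ = -1/4953 + (0/(((⅑)*6/9)))³ = -1/4953 + (0/(((⅑)*(⅑)*6)))³ = -1/4953 + (0/(2/27))³ = -1/4953 + (0*(27/2))³ = -1/4953 + 0³ = -1/4953 + 0 = -1/4953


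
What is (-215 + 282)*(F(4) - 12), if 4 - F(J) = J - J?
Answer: -536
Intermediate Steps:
F(J) = 4 (F(J) = 4 - (J - J) = 4 - 1*0 = 4 + 0 = 4)
(-215 + 282)*(F(4) - 12) = (-215 + 282)*(4 - 12) = 67*(-8) = -536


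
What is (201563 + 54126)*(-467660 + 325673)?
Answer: -36304514043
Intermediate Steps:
(201563 + 54126)*(-467660 + 325673) = 255689*(-141987) = -36304514043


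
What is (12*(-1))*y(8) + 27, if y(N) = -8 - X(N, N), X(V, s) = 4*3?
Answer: 267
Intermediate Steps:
X(V, s) = 12
y(N) = -20 (y(N) = -8 - 1*12 = -8 - 12 = -20)
(12*(-1))*y(8) + 27 = (12*(-1))*(-20) + 27 = -12*(-20) + 27 = 240 + 27 = 267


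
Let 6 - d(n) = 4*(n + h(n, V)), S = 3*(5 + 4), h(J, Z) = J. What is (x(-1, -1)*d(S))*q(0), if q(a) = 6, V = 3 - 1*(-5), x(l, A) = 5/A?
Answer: 6300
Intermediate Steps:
V = 8 (V = 3 + 5 = 8)
S = 27 (S = 3*9 = 27)
d(n) = 6 - 8*n (d(n) = 6 - 4*(n + n) = 6 - 4*2*n = 6 - 8*n)
(x(-1, -1)*d(S))*q(0) = ((5/(-1))*(6 - 8*27))*6 = ((5*(-1))*(6 - 216))*6 = -5*(-210)*6 = 1050*6 = 6300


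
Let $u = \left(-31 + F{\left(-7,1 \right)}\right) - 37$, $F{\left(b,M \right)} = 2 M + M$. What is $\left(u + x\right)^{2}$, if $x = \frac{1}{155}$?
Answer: $\frac{101485476}{24025} \approx 4224.2$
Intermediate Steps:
$F{\left(b,M \right)} = 3 M$
$x = \frac{1}{155} \approx 0.0064516$
$u = -65$ ($u = \left(-31 + 3 \cdot 1\right) - 37 = \left(-31 + 3\right) - 37 = -28 - 37 = -65$)
$\left(u + x\right)^{2} = \left(-65 + \frac{1}{155}\right)^{2} = \left(- \frac{10074}{155}\right)^{2} = \frac{101485476}{24025}$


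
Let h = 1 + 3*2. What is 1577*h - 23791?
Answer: -12752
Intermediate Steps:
h = 7 (h = 1 + 6 = 7)
1577*h - 23791 = 1577*7 - 23791 = 11039 - 23791 = -12752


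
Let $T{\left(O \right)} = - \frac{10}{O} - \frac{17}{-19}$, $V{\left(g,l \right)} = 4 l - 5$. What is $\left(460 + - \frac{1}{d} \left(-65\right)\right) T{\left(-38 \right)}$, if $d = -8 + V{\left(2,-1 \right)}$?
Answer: $\frac{170610}{323} \approx 528.2$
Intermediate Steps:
$V{\left(g,l \right)} = -5 + 4 l$
$T{\left(O \right)} = \frac{17}{19} - \frac{10}{O}$ ($T{\left(O \right)} = - \frac{10}{O} - - \frac{17}{19} = - \frac{10}{O} + \frac{17}{19} = \frac{17}{19} - \frac{10}{O}$)
$d = -17$ ($d = -8 + \left(-5 + 4 \left(-1\right)\right) = -8 - 9 = -17$)
$\left(460 + - \frac{1}{d} \left(-65\right)\right) T{\left(-38 \right)} = \left(460 + - \frac{1}{-17} \left(-65\right)\right) \left(\frac{17}{19} - \frac{10}{-38}\right) = \left(460 + \left(-1\right) \left(- \frac{1}{17}\right) \left(-65\right)\right) \left(\frac{17}{19} - - \frac{5}{19}\right) = \left(460 + \frac{1}{17} \left(-65\right)\right) \left(\frac{17}{19} + \frac{5}{19}\right) = \left(460 - \frac{65}{17}\right) \frac{22}{19} = \frac{7755}{17} \cdot \frac{22}{19} = \frac{170610}{323}$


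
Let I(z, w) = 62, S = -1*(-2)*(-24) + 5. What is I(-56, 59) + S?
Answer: 19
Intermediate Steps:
S = -43 (S = 2*(-24) + 5 = -48 + 5 = -43)
I(-56, 59) + S = 62 - 43 = 19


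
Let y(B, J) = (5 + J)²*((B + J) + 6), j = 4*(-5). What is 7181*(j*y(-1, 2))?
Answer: -49261660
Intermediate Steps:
j = -20
y(B, J) = (5 + J)²*(6 + B + J)
7181*(j*y(-1, 2)) = 7181*(-20*(5 + 2)²*(6 - 1 + 2)) = 7181*(-20*7²*7) = 7181*(-980*7) = 7181*(-20*343) = 7181*(-6860) = -49261660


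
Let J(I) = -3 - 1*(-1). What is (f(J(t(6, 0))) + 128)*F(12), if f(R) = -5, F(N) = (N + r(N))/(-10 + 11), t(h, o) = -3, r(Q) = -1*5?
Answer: 861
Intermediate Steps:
r(Q) = -5
J(I) = -2 (J(I) = -3 + 1 = -2)
F(N) = -5 + N (F(N) = (N - 5)/(-10 + 11) = (-5 + N)/1 = (-5 + N)*1 = -5 + N)
(f(J(t(6, 0))) + 128)*F(12) = (-5 + 128)*(-5 + 12) = 123*7 = 861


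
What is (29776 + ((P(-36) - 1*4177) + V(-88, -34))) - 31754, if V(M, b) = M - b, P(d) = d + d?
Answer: -6281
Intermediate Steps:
P(d) = 2*d
(29776 + ((P(-36) - 1*4177) + V(-88, -34))) - 31754 = (29776 + ((2*(-36) - 1*4177) + (-88 - 1*(-34)))) - 31754 = (29776 + ((-72 - 4177) + (-88 + 34))) - 31754 = (29776 + (-4249 - 54)) - 31754 = (29776 - 4303) - 31754 = 25473 - 31754 = -6281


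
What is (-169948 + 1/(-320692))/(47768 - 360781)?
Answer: 54500964017/100380764996 ≈ 0.54294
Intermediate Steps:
(-169948 + 1/(-320692))/(47768 - 360781) = (-169948 - 1/320692)/(-313013) = -54500964017/320692*(-1/313013) = 54500964017/100380764996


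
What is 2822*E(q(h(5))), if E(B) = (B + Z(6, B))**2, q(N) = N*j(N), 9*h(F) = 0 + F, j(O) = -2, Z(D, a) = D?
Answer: 5463392/81 ≈ 67449.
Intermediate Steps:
h(F) = F/9 (h(F) = (0 + F)/9 = F/9)
q(N) = -2*N (q(N) = N*(-2) = -2*N)
E(B) = (6 + B)**2 (E(B) = (B + 6)**2 = (6 + B)**2)
2822*E(q(h(5))) = 2822*(6 - 2*5/9)**2 = 2822*(6 - 10/9)**2 = 2822*(44/9)**2 = 2822*(1936/81) = 5463392/81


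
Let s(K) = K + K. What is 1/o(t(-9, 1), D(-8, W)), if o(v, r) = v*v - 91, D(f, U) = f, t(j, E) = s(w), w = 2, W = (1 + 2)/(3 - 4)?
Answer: -1/75 ≈ -0.013333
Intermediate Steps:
W = -3 (W = 3/(-1) = 3*(-1) = -3)
s(K) = 2*K
t(j, E) = 4 (t(j, E) = 2*2 = 4)
o(v, r) = -91 + v**2 (o(v, r) = v**2 - 91 = -91 + v**2)
1/o(t(-9, 1), D(-8, W)) = 1/(-91 + 4**2) = 1/(-91 + 16) = 1/(-75) = -1/75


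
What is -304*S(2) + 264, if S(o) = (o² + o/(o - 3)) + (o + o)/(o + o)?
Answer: -648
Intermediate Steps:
S(o) = 1 + o² + o/(-3 + o) (S(o) = (o² + o/(-3 + o)) + (2*o)/((2*o)) = (o² + o/(-3 + o)) + (2*o)*(1/(2*o)) = (o² + o/(-3 + o)) + 1 = 1 + o² + o/(-3 + o))
-304*S(2) + 264 = -304*(-3 + 2³ - 3*2² + 2*2)/(-3 + 2) + 264 = -304*(-3 + 8 - 3*4 + 4)/(-1) + 264 = -304*(-(-3 + 8 - 12 + 4)) + 264 = -304*(-1*(-3)) + 264 = -304*3 + 264 = -912 + 264 = -648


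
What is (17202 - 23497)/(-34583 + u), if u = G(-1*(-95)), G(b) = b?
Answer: 6295/34488 ≈ 0.18253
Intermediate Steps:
u = 95 (u = -1*(-95) = 95)
(17202 - 23497)/(-34583 + u) = (17202 - 23497)/(-34583 + 95) = -6295/(-34488) = -6295*(-1/34488) = 6295/34488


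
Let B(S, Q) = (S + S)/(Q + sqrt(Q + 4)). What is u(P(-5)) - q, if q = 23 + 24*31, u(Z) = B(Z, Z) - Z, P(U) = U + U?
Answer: -40021/53 + 10*I*sqrt(6)/53 ≈ -755.11 + 0.46217*I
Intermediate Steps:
P(U) = 2*U
B(S, Q) = 2*S/(Q + sqrt(4 + Q)) (B(S, Q) = (2*S)/(Q + sqrt(4 + Q)) = 2*S/(Q + sqrt(4 + Q)))
u(Z) = -Z + 2*Z/(Z + sqrt(4 + Z)) (u(Z) = 2*Z/(Z + sqrt(4 + Z)) - Z = -Z + 2*Z/(Z + sqrt(4 + Z)))
q = 767 (q = 23 + 744 = 767)
u(P(-5)) - q = (2*(-5))*(2 - 2*(-5) - sqrt(4 + 2*(-5)))/(2*(-5) + sqrt(4 + 2*(-5))) - 1*767 = -10*(2 - 1*(-10) - sqrt(4 - 10))/(-10 + sqrt(4 - 10)) - 767 = -10*(2 + 10 - sqrt(-6))/(-10 + sqrt(-6)) - 767 = -10*(2 + 10 - I*sqrt(6))/(-10 + I*sqrt(6)) - 767 = -10*(12 - I*sqrt(6))/(-10 + I*sqrt(6)) - 767 = -767 - 10*(12 - I*sqrt(6))/(-10 + I*sqrt(6))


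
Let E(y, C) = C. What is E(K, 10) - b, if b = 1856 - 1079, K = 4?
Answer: -767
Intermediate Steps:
b = 777
E(K, 10) - b = 10 - 1*777 = 10 - 777 = -767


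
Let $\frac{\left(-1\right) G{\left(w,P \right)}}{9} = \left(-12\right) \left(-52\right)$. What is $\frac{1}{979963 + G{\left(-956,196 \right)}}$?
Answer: $\frac{1}{974347} \approx 1.0263 \cdot 10^{-6}$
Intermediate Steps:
$G{\left(w,P \right)} = -5616$ ($G{\left(w,P \right)} = - 9 \left(\left(-12\right) \left(-52\right)\right) = \left(-9\right) 624 = -5616$)
$\frac{1}{979963 + G{\left(-956,196 \right)}} = \frac{1}{979963 - 5616} = \frac{1}{974347}$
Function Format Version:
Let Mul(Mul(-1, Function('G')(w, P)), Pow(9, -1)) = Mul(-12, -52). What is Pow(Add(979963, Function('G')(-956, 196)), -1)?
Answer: Rational(1, 974347) ≈ 1.0263e-6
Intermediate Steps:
Function('G')(w, P) = -5616 (Function('G')(w, P) = Mul(-9, Mul(-12, -52)) = Mul(-9, 624) = -5616)
Pow(Add(979963, Function('G')(-956, 196)), -1) = Pow(Add(979963, -5616), -1) = Pow(974347, -1) = Rational(1, 974347)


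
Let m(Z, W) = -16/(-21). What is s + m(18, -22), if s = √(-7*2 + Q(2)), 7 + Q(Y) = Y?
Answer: 16/21 + I*√19 ≈ 0.7619 + 4.3589*I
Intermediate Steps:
Q(Y) = -7 + Y
m(Z, W) = 16/21 (m(Z, W) = -16*(-1/21) = 16/21)
s = I*√19 (s = √(-7*2 + (-7 + 2)) = √(-14 - 5) = √(-19) = I*√19 ≈ 4.3589*I)
s + m(18, -22) = I*√19 + 16/21 = 16/21 + I*√19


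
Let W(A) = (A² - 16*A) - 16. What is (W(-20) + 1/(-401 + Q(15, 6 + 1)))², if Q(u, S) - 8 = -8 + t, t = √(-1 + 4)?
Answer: 3203638731083721/6463999201 - 113201391*√3/12927998402 ≈ 4.9561e+5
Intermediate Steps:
t = √3 ≈ 1.7320
W(A) = -16 + A² - 16*A
Q(u, S) = √3 (Q(u, S) = 8 + (-8 + √3) = √3)
(W(-20) + 1/(-401 + Q(15, 6 + 1)))² = ((-16 + (-20)² - 16*(-20)) + 1/(-401 + √3))² = ((-16 + 400 + 320) + 1/(-401 + √3))² = (704 + 1/(-401 + √3))²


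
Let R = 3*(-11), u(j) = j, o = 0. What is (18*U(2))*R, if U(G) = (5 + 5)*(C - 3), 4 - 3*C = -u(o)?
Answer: 9900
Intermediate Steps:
C = 4/3 (C = 4/3 - (-1)*0/3 = 4/3 - ⅓*0 = 4/3 + 0 = 4/3 ≈ 1.3333)
U(G) = -50/3 (U(G) = (5 + 5)*(4/3 - 3) = 10*(-5/3) = -50/3)
R = -33
(18*U(2))*R = (18*(-50/3))*(-33) = -300*(-33) = 9900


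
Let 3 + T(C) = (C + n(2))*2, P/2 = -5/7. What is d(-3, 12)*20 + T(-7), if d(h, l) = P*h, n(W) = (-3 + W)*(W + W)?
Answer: 425/7 ≈ 60.714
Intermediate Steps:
n(W) = 2*W*(-3 + W) (n(W) = (-3 + W)*(2*W) = 2*W*(-3 + W))
P = -10/7 (P = 2*(-5/7) = -10/7 ≈ -1.4286)
T(C) = -11 + 2*C (T(C) = -3 + (C + 2*2*(-3 + 2))*2 = -3 + (C + 2*2*(-1))*2 = -3 + (C - 4)*2 = -3 + (-4 + C)*2 = -3 + (-8 + 2*C) = -11 + 2*C)
d(h, l) = -10*h/7
d(-3, 12)*20 + T(-7) = -10/7*(-3)*20 + (-11 + 2*(-7)) = (30/7)*20 + (-11 - 14) = 600/7 - 25 = 425/7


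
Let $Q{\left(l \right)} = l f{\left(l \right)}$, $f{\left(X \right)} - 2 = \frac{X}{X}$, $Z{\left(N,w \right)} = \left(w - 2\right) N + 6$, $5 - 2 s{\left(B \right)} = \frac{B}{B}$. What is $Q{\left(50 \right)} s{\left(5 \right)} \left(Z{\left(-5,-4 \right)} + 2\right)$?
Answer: $11400$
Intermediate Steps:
$s{\left(B \right)} = 2$ ($s{\left(B \right)} = \frac{5}{2} - \frac{B \frac{1}{B}}{2} = \frac{5}{2} - \frac{1}{2} = 2$)
$Z{\left(N,w \right)} = 6 + N \left(-2 + w\right)$ ($Z{\left(N,w \right)} = \left(-2 + w\right) N + 6 = N \left(-2 + w\right) + 6 = 6 + N \left(-2 + w\right)$)
$f{\left(X \right)} = 3$ ($f{\left(X \right)} = 2 + \frac{X}{X} = 2 + 1 = 3$)
$Q{\left(l \right)} = 3 l$ ($Q{\left(l \right)} = l 3 = 3 l$)
$Q{\left(50 \right)} s{\left(5 \right)} \left(Z{\left(-5,-4 \right)} + 2\right) = 3 \cdot 50 \cdot 2 \left(\left(6 - -10 - -20\right) + 2\right) = 150 \cdot 2 \left(\left(6 + 10 + 20\right) + 2\right) = 150 \cdot 2 \left(36 + 2\right) = 150 \cdot 2 \cdot 38 = 150 \cdot 76 = 11400$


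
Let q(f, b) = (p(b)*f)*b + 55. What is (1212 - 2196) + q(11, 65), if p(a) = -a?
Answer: -47404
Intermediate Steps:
q(f, b) = 55 - f*b**2 (q(f, b) = ((-b)*f)*b + 55 = (-b*f)*b + 55 = -f*b**2 + 55 = 55 - f*b**2)
(1212 - 2196) + q(11, 65) = (1212 - 2196) + (55 - 1*11*65**2) = -984 + (55 - 1*11*4225) = -984 + (55 - 46475) = -984 - 46420 = -47404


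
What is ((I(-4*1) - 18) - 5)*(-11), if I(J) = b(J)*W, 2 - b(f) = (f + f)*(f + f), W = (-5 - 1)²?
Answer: 24805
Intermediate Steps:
W = 36 (W = (-6)² = 36)
b(f) = 2 - 4*f² (b(f) = 2 - (f + f)*(f + f) = 2 - 2*f*2*f = 2 - 4*f²)
I(J) = 72 - 144*J² (I(J) = (2 - 4*J²)*36 = 72 - 144*J²)
((I(-4*1) - 18) - 5)*(-11) = (((72 - 144*(-4*1)²) - 18) - 5)*(-11) = (((72 - 144*(-4)²) - 18) - 5)*(-11) = (((72 - 144*16) - 18) - 5)*(-11) = (((72 - 2304) - 18) - 5)*(-11) = ((-2232 - 18) - 5)*(-11) = (-2250 - 5)*(-11) = -2255*(-11) = 24805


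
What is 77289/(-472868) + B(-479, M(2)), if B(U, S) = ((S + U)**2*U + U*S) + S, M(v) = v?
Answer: -51536628878485/472868 ≈ -1.0899e+8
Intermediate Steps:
B(U, S) = S + S*U + U*(S + U)**2 (B(U, S) = (U*(S + U)**2 + S*U) + S = (S*U + U*(S + U)**2) + S = S + S*U + U*(S + U)**2)
77289/(-472868) + B(-479, M(2)) = 77289/(-472868) + (2 + 2*(-479) - 479*(2 - 479)**2) = 77289*(-1/472868) + (2 - 958 - 479*(-477)**2) = -77289/472868 + (2 - 958 - 479*227529) = -77289/472868 + (2 - 958 - 108986391) = -77289/472868 - 108987347 = -51536628878485/472868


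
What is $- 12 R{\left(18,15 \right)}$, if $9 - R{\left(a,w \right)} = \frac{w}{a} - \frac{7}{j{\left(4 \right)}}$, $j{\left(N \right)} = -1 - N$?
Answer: $- \frac{406}{5} \approx -81.2$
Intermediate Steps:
$R{\left(a,w \right)} = \frac{38}{5} - \frac{w}{a}$ ($R{\left(a,w \right)} = 9 - \left(\frac{w}{a} - \frac{7}{-1 - 4}\right) = 9 - \left(\frac{w}{a} - \frac{7}{-5}\right) = 9 - \left(\frac{w}{a} - - \frac{7}{5}\right) = 9 - \left(\frac{w}{a} + \frac{7}{5}\right) = 9 - \left(\frac{7}{5} + \frac{w}{a}\right) = \frac{38}{5} - \frac{w}{a}$)
$- 12 R{\left(18,15 \right)} = - 12 \left(\frac{38}{5} - \frac{15}{18}\right) = - 12 \left(\frac{38}{5} - 15 \cdot \frac{1}{18}\right) = - 12 \left(\frac{38}{5} - \frac{5}{6}\right) = \left(-12\right) \frac{203}{30} = - \frac{406}{5}$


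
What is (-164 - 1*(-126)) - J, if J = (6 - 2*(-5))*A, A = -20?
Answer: 282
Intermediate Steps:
J = -320 (J = (6 - 2*(-5))*(-20) = (6 + 10)*(-20) = 16*(-20) = -320)
(-164 - 1*(-126)) - J = (-164 - 1*(-126)) - 1*(-320) = (-164 + 126) + 320 = -38 + 320 = 282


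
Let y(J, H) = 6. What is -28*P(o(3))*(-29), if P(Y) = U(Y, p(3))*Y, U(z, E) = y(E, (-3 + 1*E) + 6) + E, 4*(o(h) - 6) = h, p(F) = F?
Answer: 49329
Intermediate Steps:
o(h) = 6 + h/4
U(z, E) = 6 + E
P(Y) = 9*Y (P(Y) = (6 + 3)*Y = 9*Y)
-28*P(o(3))*(-29) = -252*(6 + (1/4)*3)*(-29) = -252*(6 + 3/4)*(-29) = -252*27/4*(-29) = -28*243/4*(-29) = -1701*(-29) = 49329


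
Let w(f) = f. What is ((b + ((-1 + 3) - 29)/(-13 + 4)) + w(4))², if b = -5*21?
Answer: 9604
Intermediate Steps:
b = -105
((b + ((-1 + 3) - 29)/(-13 + 4)) + w(4))² = ((-105 + ((-1 + 3) - 29)/(-13 + 4)) + 4)² = ((-105 + (2 - 29)/(-9)) + 4)² = ((-105 - 27*(-⅑)) + 4)² = ((-105 + 3) + 4)² = (-102 + 4)² = (-98)² = 9604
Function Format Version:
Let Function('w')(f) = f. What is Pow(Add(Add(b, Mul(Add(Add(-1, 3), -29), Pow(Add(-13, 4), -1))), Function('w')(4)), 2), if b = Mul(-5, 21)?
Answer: 9604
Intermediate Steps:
b = -105
Pow(Add(Add(b, Mul(Add(Add(-1, 3), -29), Pow(Add(-13, 4), -1))), Function('w')(4)), 2) = Pow(Add(Add(-105, Mul(Add(Add(-1, 3), -29), Pow(Add(-13, 4), -1))), 4), 2) = Pow(Add(Add(-105, Mul(Add(2, -29), Pow(-9, -1))), 4), 2) = Pow(Add(Add(-105, Mul(-27, Rational(-1, 9))), 4), 2) = Pow(Add(Add(-105, 3), 4), 2) = Pow(Add(-102, 4), 2) = Pow(-98, 2) = 9604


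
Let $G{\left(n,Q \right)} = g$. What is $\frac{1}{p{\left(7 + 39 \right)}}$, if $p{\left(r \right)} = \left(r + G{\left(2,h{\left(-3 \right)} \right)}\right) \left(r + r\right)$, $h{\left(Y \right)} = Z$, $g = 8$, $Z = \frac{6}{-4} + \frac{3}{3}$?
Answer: $\frac{1}{4968} \approx 0.00020129$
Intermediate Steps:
$Z = - \frac{1}{2}$ ($Z = 6 \left(- \frac{1}{4}\right) + 3 \cdot \frac{1}{3} = - \frac{3}{2} + 1 = - \frac{1}{2} \approx -0.5$)
$h{\left(Y \right)} = - \frac{1}{2}$
$G{\left(n,Q \right)} = 8$
$p{\left(r \right)} = 2 r \left(8 + r\right)$ ($p{\left(r \right)} = \left(r + 8\right) \left(r + r\right) = \left(8 + r\right) 2 r = 2 r \left(8 + r\right)$)
$\frac{1}{p{\left(7 + 39 \right)}} = \frac{1}{2 \left(7 + 39\right) \left(8 + \left(7 + 39\right)\right)} = \frac{1}{2 \cdot 46 \left(8 + 46\right)} = \frac{1}{2 \cdot 46 \cdot 54} = \frac{1}{4968}$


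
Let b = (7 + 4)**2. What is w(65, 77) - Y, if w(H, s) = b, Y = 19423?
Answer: -19302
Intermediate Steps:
b = 121 (b = 11**2 = 121)
w(H, s) = 121
w(65, 77) - Y = 121 - 1*19423 = 121 - 19423 = -19302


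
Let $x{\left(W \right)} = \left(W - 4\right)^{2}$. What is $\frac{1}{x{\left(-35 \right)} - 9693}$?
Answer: $- \frac{1}{8172} \approx -0.00012237$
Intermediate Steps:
$x{\left(W \right)} = \left(-4 + W\right)^{2}$
$\frac{1}{x{\left(-35 \right)} - 9693} = \frac{1}{\left(-4 - 35\right)^{2} - 9693} = \frac{1}{\left(-39\right)^{2} - 9693} = \frac{1}{1521 - 9693} = \frac{1}{-8172} = - \frac{1}{8172}$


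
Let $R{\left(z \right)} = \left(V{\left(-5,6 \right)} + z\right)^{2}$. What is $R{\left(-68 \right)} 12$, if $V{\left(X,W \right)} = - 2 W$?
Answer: $76800$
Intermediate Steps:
$R{\left(z \right)} = \left(-12 + z\right)^{2}$ ($R{\left(z \right)} = \left(\left(-2\right) 6 + z\right)^{2} = \left(-12 + z\right)^{2}$)
$R{\left(-68 \right)} 12 = \left(-12 - 68\right)^{2} \cdot 12 = \left(-80\right)^{2} \cdot 12 = 6400 \cdot 12 = 76800$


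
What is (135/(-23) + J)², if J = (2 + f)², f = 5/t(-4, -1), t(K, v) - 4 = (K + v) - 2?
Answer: 1420864/42849 ≈ 33.160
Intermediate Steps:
t(K, v) = 2 + K + v (t(K, v) = 4 + ((K + v) - 2) = 4 + (-2 + K + v) = 2 + K + v)
f = -5/3 (f = 5/(2 - 4 - 1) = 5/(-3) = 5*(-⅓) = -5/3 ≈ -1.6667)
J = ⅑ (J = (2 - 5/3)² = (⅓)² = ⅑ ≈ 0.11111)
(135/(-23) + J)² = (135/(-23) + ⅑)² = (135*(-1/23) + ⅑)² = (-135/23 + ⅑)² = (-1192/207)² = 1420864/42849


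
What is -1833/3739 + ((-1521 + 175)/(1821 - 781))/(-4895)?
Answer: -4663201853/9517250600 ≈ -0.48997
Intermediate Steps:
-1833/3739 + ((-1521 + 175)/(1821 - 781))/(-4895) = -1833*1/3739 - 1346/1040*(-1/4895) = -1833/3739 - 1346*1/1040*(-1/4895) = -1833/3739 - 673/520*(-1/4895) = -1833/3739 + 673/2545400 = -4663201853/9517250600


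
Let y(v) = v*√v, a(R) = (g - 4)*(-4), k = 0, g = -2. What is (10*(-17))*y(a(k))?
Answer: -8160*√6 ≈ -19988.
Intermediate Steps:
a(R) = 24 (a(R) = (-2 - 4)*(-4) = -6*(-4) = 24)
y(v) = v^(3/2)
(10*(-17))*y(a(k)) = (10*(-17))*24^(3/2) = -8160*√6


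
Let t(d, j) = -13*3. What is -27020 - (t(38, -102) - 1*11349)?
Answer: -15632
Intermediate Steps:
t(d, j) = -39
-27020 - (t(38, -102) - 1*11349) = -27020 - (-39 - 1*11349) = -27020 - (-39 - 11349) = -27020 - 1*(-11388) = -27020 + 11388 = -15632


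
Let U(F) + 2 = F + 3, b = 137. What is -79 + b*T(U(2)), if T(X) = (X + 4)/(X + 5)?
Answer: 327/8 ≈ 40.875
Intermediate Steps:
U(F) = 1 + F (U(F) = -2 + (F + 3) = -2 + (3 + F) = 1 + F)
T(X) = (4 + X)/(5 + X)
-79 + b*T(U(2)) = -79 + 137*((4 + (1 + 2))/(5 + (1 + 2))) = -79 + 137*((4 + 3)/(5 + 3)) = -79 + 137*(7/8) = -79 + 959/8 = 327/8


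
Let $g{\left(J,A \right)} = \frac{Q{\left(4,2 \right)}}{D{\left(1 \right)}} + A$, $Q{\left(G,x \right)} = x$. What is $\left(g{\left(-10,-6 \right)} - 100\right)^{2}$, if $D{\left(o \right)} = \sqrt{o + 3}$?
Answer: $11025$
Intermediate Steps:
$D{\left(o \right)} = \sqrt{3 + o}$
$g{\left(J,A \right)} = 1 + A$ ($g{\left(J,A \right)} = \frac{1}{\sqrt{3 + 1}} \cdot 2 + A = \frac{1}{\sqrt{4}} \cdot 2 + A = \frac{1}{2} \cdot 2 + A = 1 + A$)
$\left(g{\left(-10,-6 \right)} - 100\right)^{2} = \left(\left(1 - 6\right) - 100\right)^{2} = \left(-5 - 100\right)^{2} = \left(-105\right)^{2} = 11025$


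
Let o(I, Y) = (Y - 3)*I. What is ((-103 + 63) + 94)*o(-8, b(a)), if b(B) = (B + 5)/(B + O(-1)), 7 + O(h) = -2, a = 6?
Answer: 2880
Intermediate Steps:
O(h) = -9 (O(h) = -7 - 2 = -9)
b(B) = (5 + B)/(-9 + B) (b(B) = (B + 5)/(B - 9) = (5 + B)/(-9 + B))
o(I, Y) = I*(-3 + Y) (o(I, Y) = (-3 + Y)*I = I*(-3 + Y))
((-103 + 63) + 94)*o(-8, b(a)) = ((-103 + 63) + 94)*(-8*(-3 + (5 + 6)/(-9 + 6))) = (-40 + 94)*(-8*(-3 + 11/(-3))) = 54*(-8*(-3 - 1/3*11)) = 54*(-8*(-3 - 11/3)) = 54*(-8*(-20/3)) = 54*(160/3) = 2880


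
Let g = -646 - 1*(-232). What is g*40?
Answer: -16560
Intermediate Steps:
g = -414 (g = -646 + 232 = -414)
g*40 = -414*40 = -16560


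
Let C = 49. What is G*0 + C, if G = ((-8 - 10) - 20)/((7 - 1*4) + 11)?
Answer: 49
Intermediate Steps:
G = -19/7 (G = (-18 - 20)/((7 - 4) + 11) = -38/(3 + 11) = -38/14 = -38*1/14 = -19/7 ≈ -2.7143)
G*0 + C = -19/7*0 + 49 = 0 + 49 = 49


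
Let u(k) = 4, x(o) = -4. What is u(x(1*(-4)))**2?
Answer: 16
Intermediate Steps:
u(x(1*(-4)))**2 = 4**2 = 16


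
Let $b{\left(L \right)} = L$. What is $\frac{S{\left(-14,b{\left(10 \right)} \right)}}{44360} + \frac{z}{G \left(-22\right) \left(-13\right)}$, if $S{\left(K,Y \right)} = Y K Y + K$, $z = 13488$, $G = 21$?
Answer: $\frac{49152933}{22202180} \approx 2.2139$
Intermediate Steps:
$S{\left(K,Y \right)} = K + K Y^{2}$ ($S{\left(K,Y \right)} = K Y Y + K = K Y^{2} + K = K + K Y^{2}$)
$\frac{S{\left(-14,b{\left(10 \right)} \right)}}{44360} + \frac{z}{G \left(-22\right) \left(-13\right)} = \frac{\left(-14\right) \left(1 + 10^{2}\right)}{44360} + \frac{13488}{21 \left(-22\right) \left(-13\right)} = - 14 \left(1 + 100\right) \frac{1}{44360} + \frac{13488}{\left(-462\right) \left(-13\right)} = \left(-14\right) 101 \cdot \frac{1}{44360} + \frac{13488}{6006} = \left(-1414\right) \frac{1}{44360} + 13488 \cdot \frac{1}{6006} = - \frac{707}{22180} + \frac{2248}{1001} = \frac{49152933}{22202180}$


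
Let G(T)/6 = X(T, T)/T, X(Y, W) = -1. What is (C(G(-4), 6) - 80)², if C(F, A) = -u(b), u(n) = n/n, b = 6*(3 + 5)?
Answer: 6561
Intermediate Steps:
b = 48 (b = 6*8 = 48)
u(n) = 1
G(T) = -6/T (G(T) = 6*(-1/T) = -6/T)
C(F, A) = -1 (C(F, A) = -1*1 = -1)
(C(G(-4), 6) - 80)² = (-1 - 80)² = (-81)² = 6561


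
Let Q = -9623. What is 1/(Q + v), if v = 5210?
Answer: -1/4413 ≈ -0.00022660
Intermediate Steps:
1/(Q + v) = 1/(-9623 + 5210) = 1/(-4413) = -1/4413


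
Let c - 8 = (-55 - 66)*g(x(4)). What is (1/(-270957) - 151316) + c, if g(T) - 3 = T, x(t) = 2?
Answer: -41161890742/270957 ≈ -1.5191e+5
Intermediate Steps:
g(T) = 3 + T
c = -597 (c = 8 + (-55 - 66)*(3 + 2) = 8 - 121*5 = 8 - 605 = -597)
(1/(-270957) - 151316) + c = (1/(-270957) - 151316) - 597 = (-1/270957 - 151316) - 597 = -41000129413/270957 - 597 = -41161890742/270957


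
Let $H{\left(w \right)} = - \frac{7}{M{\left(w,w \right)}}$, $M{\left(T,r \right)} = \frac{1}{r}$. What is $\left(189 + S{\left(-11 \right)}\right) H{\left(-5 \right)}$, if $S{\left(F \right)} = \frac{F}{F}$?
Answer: $6650$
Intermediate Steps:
$H{\left(w \right)} = - 7 w$ ($H{\left(w \right)} = - \frac{7}{\frac{1}{w}} = - 7 w$)
$S{\left(F \right)} = 1$
$\left(189 + S{\left(-11 \right)}\right) H{\left(-5 \right)} = \left(189 + 1\right) \left(\left(-7\right) \left(-5\right)\right) = 190 \cdot 35 = 6650$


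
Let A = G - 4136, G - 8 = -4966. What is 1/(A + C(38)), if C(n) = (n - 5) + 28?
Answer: -1/9033 ≈ -0.00011071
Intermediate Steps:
G = -4958 (G = 8 - 4966 = -4958)
A = -9094 (A = -4958 - 4136 = -9094)
C(n) = 23 + n (C(n) = (-5 + n) + 28 = 23 + n)
1/(A + C(38)) = 1/(-9094 + (23 + 38)) = 1/(-9094 + 61) = 1/(-9033) = -1/9033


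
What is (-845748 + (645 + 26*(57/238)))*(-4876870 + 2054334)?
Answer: 283852611804576/119 ≈ 2.3853e+12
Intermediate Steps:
(-845748 + (645 + 26*(57/238)))*(-4876870 + 2054334) = (-845748 + (645 + 26*(57*(1/238))))*(-2822536) = (-845748 + (645 + 26*(57/238)))*(-2822536) = (-845748 + (645 + 741/119))*(-2822536) = (-845748 + 77496/119)*(-2822536) = -100566516/119*(-2822536) = 283852611804576/119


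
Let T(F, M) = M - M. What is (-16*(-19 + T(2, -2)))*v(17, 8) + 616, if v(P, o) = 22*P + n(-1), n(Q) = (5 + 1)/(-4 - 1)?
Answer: 569736/5 ≈ 1.1395e+5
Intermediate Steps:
n(Q) = -6/5 (n(Q) = 6/(-5) = 6*(-⅕) = -6/5)
T(F, M) = 0
v(P, o) = -6/5 + 22*P (v(P, o) = 22*P - 6/5 = -6/5 + 22*P)
(-16*(-19 + T(2, -2)))*v(17, 8) + 616 = (-16*(-19 + 0))*(-6/5 + 22*17) + 616 = (-16*(-19))*(-6/5 + 374) + 616 = 304*(1864/5) + 616 = 566656/5 + 616 = 569736/5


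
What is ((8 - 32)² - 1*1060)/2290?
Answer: -242/1145 ≈ -0.21135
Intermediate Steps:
((8 - 32)² - 1*1060)/2290 = ((-24)² - 1060)*(1/2290) = (576 - 1060)*(1/2290) = -484*1/2290 = -242/1145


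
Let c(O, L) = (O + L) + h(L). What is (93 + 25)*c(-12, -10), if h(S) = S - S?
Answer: -2596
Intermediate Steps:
h(S) = 0
c(O, L) = L + O (c(O, L) = (O + L) + 0 = (L + O) + 0 = L + O)
(93 + 25)*c(-12, -10) = (93 + 25)*(-10 - 12) = 118*(-22) = -2596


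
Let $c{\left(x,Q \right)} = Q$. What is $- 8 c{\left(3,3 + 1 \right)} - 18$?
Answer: $-50$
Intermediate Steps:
$- 8 c{\left(3,3 + 1 \right)} - 18 = - 8 \left(3 + 1\right) - 18 = \left(-8\right) 4 - 18 = -32 - 18 = -50$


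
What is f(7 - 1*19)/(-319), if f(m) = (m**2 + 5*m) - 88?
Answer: 4/319 ≈ 0.012539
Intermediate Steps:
f(m) = -88 + m**2 + 5*m
f(7 - 1*19)/(-319) = (-88 + (7 - 1*19)**2 + 5*(7 - 1*19))/(-319) = (-88 + (7 - 19)**2 + 5*(7 - 19))*(-1/319) = (-88 + (-12)**2 + 5*(-12))*(-1/319) = (-88 + 144 - 60)*(-1/319) = -4*(-1/319) = 4/319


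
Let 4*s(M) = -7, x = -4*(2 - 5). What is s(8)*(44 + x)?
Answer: -98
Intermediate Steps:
x = 12 (x = -4*(-3) = 12)
s(M) = -7/4 (s(M) = (¼)*(-7) = -7/4)
s(8)*(44 + x) = -7*(44 + 12)/4 = -7/4*56 = -98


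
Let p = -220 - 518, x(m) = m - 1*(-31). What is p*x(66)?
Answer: -71586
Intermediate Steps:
x(m) = 31 + m (x(m) = m + 31 = 31 + m)
p = -738
p*x(66) = -738*(31 + 66) = -738*97 = -71586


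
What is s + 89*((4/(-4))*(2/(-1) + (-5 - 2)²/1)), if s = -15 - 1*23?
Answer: -4221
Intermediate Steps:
s = -38 (s = -15 - 23 = -38)
s + 89*((4/(-4))*(2/(-1) + (-5 - 2)²/1)) = -38 + 89*((4/(-4))*(2/(-1) + (-5 - 2)²/1)) = -38 + 89*((4*(-¼))*(2*(-1) + (-7)²*1)) = -38 + 89*(-(-2 + 49*1)) = -38 + 89*(-(-2 + 49)) = -38 + 89*(-1*47) = -38 + 89*(-47) = -38 - 4183 = -4221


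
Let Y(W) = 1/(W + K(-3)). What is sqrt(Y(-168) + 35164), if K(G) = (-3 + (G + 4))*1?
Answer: sqrt(1016239430)/170 ≈ 187.52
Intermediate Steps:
K(G) = 1 + G (K(G) = (-3 + (4 + G))*1 = (1 + G)*1 = 1 + G)
Y(W) = 1/(-2 + W) (Y(W) = 1/(W + (1 - 3)) = 1/(W - 2) = 1/(-2 + W))
sqrt(Y(-168) + 35164) = sqrt(1/(-2 - 168) + 35164) = sqrt(1/(-170) + 35164) = sqrt(-1/170 + 35164) = sqrt(5977879/170) = sqrt(1016239430)/170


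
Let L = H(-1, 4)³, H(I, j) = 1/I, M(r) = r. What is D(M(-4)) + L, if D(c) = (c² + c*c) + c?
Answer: 27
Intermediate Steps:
D(c) = c + 2*c² (D(c) = (c² + c²) + c = 2*c² + c = c + 2*c²)
L = -1 (L = (1/(-1))³ = (-1)³ = -1)
D(M(-4)) + L = -4*(1 + 2*(-4)) - 1 = -4*(1 - 8) - 1 = -4*(-7) - 1 = 28 - 1 = 27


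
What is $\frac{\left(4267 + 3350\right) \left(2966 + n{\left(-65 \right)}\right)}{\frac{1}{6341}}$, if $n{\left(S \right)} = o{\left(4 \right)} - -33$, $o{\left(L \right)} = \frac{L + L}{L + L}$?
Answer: $144898191000$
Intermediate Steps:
$o{\left(L \right)} = 1$ ($o{\left(L \right)} = \frac{2 L}{2 L} = 2 L \frac{1}{2 L} = 1$)
$n{\left(S \right)} = 34$ ($n{\left(S \right)} = 1 - -33 = 1 + 33 = 34$)
$\frac{\left(4267 + 3350\right) \left(2966 + n{\left(-65 \right)}\right)}{\frac{1}{6341}} = \frac{\left(4267 + 3350\right) \left(2966 + 34\right)}{\frac{1}{6341}} = 7617 \cdot 3000 \frac{1}{\frac{1}{6341}} = 22851000 \cdot 6341 = 144898191000$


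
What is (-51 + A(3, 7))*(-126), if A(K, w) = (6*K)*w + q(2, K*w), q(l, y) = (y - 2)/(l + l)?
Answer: -20097/2 ≈ -10049.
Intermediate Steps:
q(l, y) = (-2 + y)/(2*l) (q(l, y) = (-2 + y)/((2*l)) = (-2 + y)*(1/(2*l)) = (-2 + y)/(2*l))
A(K, w) = -1/2 + 25*K*w/4 (A(K, w) = (6*K)*w + (1/2)*(-2 + K*w)/2 = 6*K*w + (1/2)*(1/2)*(-2 + K*w) = 6*K*w + (-1/2 + K*w/4) = -1/2 + 25*K*w/4)
(-51 + A(3, 7))*(-126) = (-51 + (-1/2 + (25/4)*3*7))*(-126) = (-51 + (-1/2 + 525/4))*(-126) = (-51 + 523/4)*(-126) = (319/4)*(-126) = -20097/2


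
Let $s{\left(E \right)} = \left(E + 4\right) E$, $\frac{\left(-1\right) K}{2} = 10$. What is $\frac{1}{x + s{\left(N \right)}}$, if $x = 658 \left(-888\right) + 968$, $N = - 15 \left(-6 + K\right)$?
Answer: $- \frac{1}{429676} \approx -2.3273 \cdot 10^{-6}$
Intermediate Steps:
$K = -20$ ($K = \left(-2\right) 10 = -20$)
$N = 390$ ($N = - 15 \left(-6 - 20\right) = \left(-15\right) \left(-26\right) = 390$)
$s{\left(E \right)} = E \left(4 + E\right)$ ($s{\left(E \right)} = \left(4 + E\right) E = E \left(4 + E\right)$)
$x = -583336$ ($x = -584304 + 968 = -583336$)
$\frac{1}{x + s{\left(N \right)}} = \frac{1}{-583336 + 390 \left(4 + 390\right)} = \frac{1}{-583336 + 390 \cdot 394} = \frac{1}{-583336 + 153660} = \frac{1}{-429676} = - \frac{1}{429676}$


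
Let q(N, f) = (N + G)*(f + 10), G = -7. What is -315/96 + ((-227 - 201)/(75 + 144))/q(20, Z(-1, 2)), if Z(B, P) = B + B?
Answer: -300647/91104 ≈ -3.3000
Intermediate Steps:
Z(B, P) = 2*B
q(N, f) = (-7 + N)*(10 + f) (q(N, f) = (N - 7)*(f + 10) = (-7 + N)*(10 + f))
-315/96 + ((-227 - 201)/(75 + 144))/q(20, Z(-1, 2)) = -315/96 + ((-227 - 201)/(75 + 144))/(-70 - 14*(-1) + 10*20 + 20*(2*(-1))) = -315*1/96 + (-428/219)/(-70 - 7*(-2) + 200 + 20*(-2)) = -105/32 + (-428*1/219)/(-70 + 14 + 200 - 40) = -105/32 - 428/219/104 = -105/32 - 428/219*1/104 = -105/32 - 107/5694 = -300647/91104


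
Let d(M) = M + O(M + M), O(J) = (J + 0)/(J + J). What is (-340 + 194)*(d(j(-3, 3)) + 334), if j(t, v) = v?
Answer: -49275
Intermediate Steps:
O(J) = ½ (O(J) = J/((2*J)) = J*(1/(2*J)) = ½)
d(M) = ½ + M (d(M) = M + ½ = ½ + M)
(-340 + 194)*(d(j(-3, 3)) + 334) = (-340 + 194)*((½ + 3) + 334) = -146*(7/2 + 334) = -146*675/2 = -49275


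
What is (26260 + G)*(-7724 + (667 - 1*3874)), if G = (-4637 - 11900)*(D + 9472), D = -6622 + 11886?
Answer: 2663479946932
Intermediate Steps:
D = 5264
G = -243689232 (G = (-4637 - 11900)*(5264 + 9472) = -16537*14736 = -243689232)
(26260 + G)*(-7724 + (667 - 1*3874)) = (26260 - 243689232)*(-7724 + (667 - 1*3874)) = -243662972*(-7724 + (667 - 3874)) = -243662972*(-7724 - 3207) = -243662972*(-10931) = 2663479946932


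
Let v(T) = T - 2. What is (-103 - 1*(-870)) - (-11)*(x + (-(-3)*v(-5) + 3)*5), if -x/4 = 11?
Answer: -707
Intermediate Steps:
v(T) = -2 + T
x = -44 (x = -4*11 = -44)
(-103 - 1*(-870)) - (-11)*(x + (-(-3)*v(-5) + 3)*5) = (-103 - 1*(-870)) - (-11)*(-44 + (-(-3)*(-2 - 5) + 3)*5) = (-103 + 870) - (-11)*(-44 + (-(-3)*(-7) + 3)*5) = 767 - (-11)*(-44 + (-3*7 + 3)*5) = 767 - (-11)*(-44 + (-21 + 3)*5) = 767 - (-11)*(-44 - 18*5) = 767 - (-11)*(-44 - 90) = 767 - (-11)*(-134) = 767 - 1*1474 = 767 - 1474 = -707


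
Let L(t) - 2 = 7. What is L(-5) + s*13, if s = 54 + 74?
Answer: 1673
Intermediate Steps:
s = 128
L(t) = 9 (L(t) = 2 + 7 = 9)
L(-5) + s*13 = 9 + 128*13 = 9 + 1664 = 1673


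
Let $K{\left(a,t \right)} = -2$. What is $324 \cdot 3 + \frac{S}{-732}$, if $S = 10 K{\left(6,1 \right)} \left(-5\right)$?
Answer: $\frac{177851}{183} \approx 971.86$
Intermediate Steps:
$S = 100$ ($S = 10 \left(-2\right) \left(-5\right) = \left(-20\right) \left(-5\right) = 100$)
$324 \cdot 3 + \frac{S}{-732} = 324 \cdot 3 + \frac{100}{-732} = 972 + 100 \left(- \frac{1}{732}\right) = 972 - \frac{25}{183} = \frac{177851}{183}$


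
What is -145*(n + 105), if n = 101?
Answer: -29870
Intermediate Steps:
-145*(n + 105) = -145*(101 + 105) = -145*206 = -29870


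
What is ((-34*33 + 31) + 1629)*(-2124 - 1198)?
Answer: -1787236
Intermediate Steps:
((-34*33 + 31) + 1629)*(-2124 - 1198) = ((-1122 + 31) + 1629)*(-3322) = (-1091 + 1629)*(-3322) = 538*(-3322) = -1787236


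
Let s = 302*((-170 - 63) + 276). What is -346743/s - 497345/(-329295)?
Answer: -21544442803/855244974 ≈ -25.191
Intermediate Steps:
s = 12986 (s = 302*(-233 + 276) = 302*43 = 12986)
-346743/s - 497345/(-329295) = -346743/12986 - 497345/(-329295) = -346743*1/12986 - 497345*(-1/329295) = -346743/12986 + 99469/65859 = -21544442803/855244974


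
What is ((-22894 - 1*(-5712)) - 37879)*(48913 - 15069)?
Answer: -1863484484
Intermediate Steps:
((-22894 - 1*(-5712)) - 37879)*(48913 - 15069) = ((-22894 + 5712) - 37879)*33844 = (-17182 - 37879)*33844 = -55061*33844 = -1863484484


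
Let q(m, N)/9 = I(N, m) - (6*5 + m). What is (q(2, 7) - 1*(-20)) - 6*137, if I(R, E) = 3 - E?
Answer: -1081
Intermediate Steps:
q(m, N) = -243 - 18*m (q(m, N) = 9*((3 - m) - (6*5 + m)) = 9*((3 - m) - (30 + m)) = 9*((3 - m) + (-30 - m)) = 9*(-27 - 2*m) = -243 - 18*m)
(q(2, 7) - 1*(-20)) - 6*137 = ((-243 - 18*2) - 1*(-20)) - 6*137 = ((-243 - 36) + 20) - 822 = (-279 + 20) - 822 = -259 - 822 = -1081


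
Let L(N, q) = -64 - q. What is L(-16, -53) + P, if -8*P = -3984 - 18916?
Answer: 5703/2 ≈ 2851.5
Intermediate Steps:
P = 5725/2 (P = -(-3984 - 18916)/8 = -⅛*(-22900) = 5725/2 ≈ 2862.5)
L(-16, -53) + P = (-64 - 1*(-53)) + 5725/2 = (-64 + 53) + 5725/2 = -11 + 5725/2 = 5703/2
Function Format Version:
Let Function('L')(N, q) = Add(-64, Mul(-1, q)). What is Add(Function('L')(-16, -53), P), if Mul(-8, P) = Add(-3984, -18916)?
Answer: Rational(5703, 2) ≈ 2851.5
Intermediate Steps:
P = Rational(5725, 2) (P = Mul(Rational(-1, 8), Add(-3984, -18916)) = Mul(Rational(-1, 8), -22900) = Rational(5725, 2) ≈ 2862.5)
Add(Function('L')(-16, -53), P) = Add(Add(-64, Mul(-1, -53)), Rational(5725, 2)) = Add(Add(-64, 53), Rational(5725, 2)) = Add(-11, Rational(5725, 2)) = Rational(5703, 2)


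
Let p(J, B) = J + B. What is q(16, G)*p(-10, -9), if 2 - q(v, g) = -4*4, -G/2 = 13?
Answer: -342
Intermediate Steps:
G = -26 (G = -2*13 = -26)
q(v, g) = 18 (q(v, g) = 2 - (-4)*4 = 2 - 1*(-16) = 2 + 16 = 18)
p(J, B) = B + J
q(16, G)*p(-10, -9) = 18*(-9 - 10) = 18*(-19) = -342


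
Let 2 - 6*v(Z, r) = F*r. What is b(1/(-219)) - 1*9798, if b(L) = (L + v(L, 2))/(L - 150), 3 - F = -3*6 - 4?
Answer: -321872345/32851 ≈ -9798.0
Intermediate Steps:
F = 25 (F = 3 - (-3*6 - 4) = 3 - (-18 - 4) = 3 - 1*(-22) = 3 + 22 = 25)
v(Z, r) = ⅓ - 25*r/6
b(L) = (-8 + L)/(-150 + L) (b(L) = (L + (⅓ - 25/6*2))/(L - 150) = (L + (⅓ - 25/3))/(-150 + L) = (L - 8)/(-150 + L) = (-8 + L)/(-150 + L))
b(1/(-219)) - 1*9798 = (-8 + 1/(-219))/(-150 + 1/(-219)) - 1*9798 = (-8 - 1/219)/(-150 - 1/219) - 9798 = -1753/219/(-32851/219) - 9798 = -219/32851*(-1753/219) - 9798 = 1753/32851 - 9798 = -321872345/32851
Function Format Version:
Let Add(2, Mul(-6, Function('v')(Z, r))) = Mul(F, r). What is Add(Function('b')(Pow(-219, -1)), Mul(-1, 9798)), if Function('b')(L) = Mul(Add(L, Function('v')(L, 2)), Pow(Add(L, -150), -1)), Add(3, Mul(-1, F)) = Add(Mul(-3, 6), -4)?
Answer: Rational(-321872345, 32851) ≈ -9798.0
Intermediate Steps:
F = 25 (F = Add(3, Mul(-1, Add(Mul(-3, 6), -4))) = Add(3, Mul(-1, Add(-18, -4))) = Add(3, Mul(-1, -22)) = Add(3, 22) = 25)
Function('v')(Z, r) = Add(Rational(1, 3), Mul(Rational(-25, 6), r)) (Function('v')(Z, r) = Add(Rational(1, 3), Mul(Rational(-1, 6), Mul(25, r))) = Add(Rational(1, 3), Mul(Rational(-25, 6), r)))
Function('b')(L) = Mul(Pow(Add(-150, L), -1), Add(-8, L)) (Function('b')(L) = Mul(Add(L, Add(Rational(1, 3), Mul(Rational(-25, 6), 2))), Pow(Add(L, -150), -1)) = Mul(Add(L, Add(Rational(1, 3), Rational(-25, 3))), Pow(Add(-150, L), -1)) = Mul(Add(L, -8), Pow(Add(-150, L), -1)) = Mul(Add(-8, L), Pow(Add(-150, L), -1)) = Mul(Pow(Add(-150, L), -1), Add(-8, L)))
Add(Function('b')(Pow(-219, -1)), Mul(-1, 9798)) = Add(Mul(Pow(Add(-150, Pow(-219, -1)), -1), Add(-8, Pow(-219, -1))), Mul(-1, 9798)) = Add(Mul(Pow(Add(-150, Rational(-1, 219)), -1), Add(-8, Rational(-1, 219))), -9798) = Add(Mul(Pow(Rational(-32851, 219), -1), Rational(-1753, 219)), -9798) = Add(Mul(Rational(-219, 32851), Rational(-1753, 219)), -9798) = Add(Rational(1753, 32851), -9798) = Rational(-321872345, 32851)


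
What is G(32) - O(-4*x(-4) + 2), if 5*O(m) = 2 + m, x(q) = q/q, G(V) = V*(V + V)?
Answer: 2048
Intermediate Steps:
G(V) = 2*V² (G(V) = V*(2*V) = 2*V²)
x(q) = 1
O(m) = ⅖ + m/5 (O(m) = (2 + m)/5 = ⅖ + m/5)
G(32) - O(-4*x(-4) + 2) = 2*32² - (⅖ + (-4*1 + 2)/5) = 2*1024 - (⅖ + (-4 + 2)/5) = 2048 - (⅖ + (⅕)*(-2)) = 2048 - (⅖ - ⅖) = 2048 - 1*0 = 2048 + 0 = 2048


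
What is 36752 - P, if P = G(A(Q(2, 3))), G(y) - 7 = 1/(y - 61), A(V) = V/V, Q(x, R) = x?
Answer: 2204701/60 ≈ 36745.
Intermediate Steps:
A(V) = 1
G(y) = 7 + 1/(-61 + y) (G(y) = 7 + 1/(y - 61) = 7 + 1/(-61 + y))
P = 419/60 (P = (-426 + 7*1)/(-61 + 1) = (-426 + 7)/(-60) = -1/60*(-419) = 419/60 ≈ 6.9833)
36752 - P = 36752 - 1*419/60 = 36752 - 419/60 = 2204701/60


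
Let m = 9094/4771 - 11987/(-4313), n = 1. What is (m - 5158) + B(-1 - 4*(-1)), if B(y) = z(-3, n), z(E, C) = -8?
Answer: -106206038219/20577323 ≈ -5161.3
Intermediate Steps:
B(y) = -8
m = 96412399/20577323 (m = 9094*(1/4771) - 11987*(-1/4313) = 9094/4771 + 11987/4313 = 96412399/20577323 ≈ 4.6854)
(m - 5158) + B(-1 - 4*(-1)) = (96412399/20577323 - 5158) - 8 = -106041419635/20577323 - 8 = -106206038219/20577323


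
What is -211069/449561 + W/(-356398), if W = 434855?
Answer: -38674059731/22888948754 ≈ -1.6896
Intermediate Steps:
-211069/449561 + W/(-356398) = -211069/449561 + 434855/(-356398) = -211069*1/449561 + 434855*(-1/356398) = -211069/449561 - 434855/356398 = -38674059731/22888948754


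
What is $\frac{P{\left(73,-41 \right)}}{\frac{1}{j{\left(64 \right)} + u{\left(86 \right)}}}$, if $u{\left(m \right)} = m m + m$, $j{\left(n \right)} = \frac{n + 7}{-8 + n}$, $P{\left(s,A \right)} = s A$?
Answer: $- \frac{1254255559}{56} \approx -2.2397 \cdot 10^{7}$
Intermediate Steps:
$P{\left(s,A \right)} = A s$
$j{\left(n \right)} = \frac{7 + n}{-8 + n}$
$u{\left(m \right)} = m + m^{2}$ ($u{\left(m \right)} = m^{2} + m = m + m^{2}$)
$\frac{P{\left(73,-41 \right)}}{\frac{1}{j{\left(64 \right)} + u{\left(86 \right)}}} = \frac{\left(-41\right) 73}{\frac{1}{\frac{7 + 64}{-8 + 64} + 86 \left(1 + 86\right)}} = - \frac{2993}{\frac{1}{\frac{1}{56} \cdot 71 + 86 \cdot 87}} = - \frac{2993}{\frac{1}{\frac{1}{56} \cdot 71 + 7482}} = - \frac{2993}{\frac{1}{\frac{71}{56} + 7482}} = - \frac{2993}{\frac{1}{\frac{419063}{56}}} = - \frac{2993}{\frac{56}{419063}} = \left(-2993\right) \frac{419063}{56} = - \frac{1254255559}{56}$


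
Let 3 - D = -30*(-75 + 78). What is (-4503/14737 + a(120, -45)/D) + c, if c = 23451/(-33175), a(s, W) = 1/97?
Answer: -4464765480677/4410366674475 ≈ -1.0123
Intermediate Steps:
a(s, W) = 1/97
D = 93 (D = 3 - (-30)*(-75 + 78) = 3 - (-30)*3 = 3 - 1*(-90) = 3 + 90 = 93)
c = -23451/33175 (c = 23451*(-1/33175) = -23451/33175 ≈ -0.70689)
(-4503/14737 + a(120, -45)/D) + c = (-4503/14737 + (1/97)/93) - 23451/33175 = (-4503*1/14737 + (1/97)*(1/93)) - 23451/33175 = (-4503/14737 + 1/9021) - 23451/33175 = -40606826/132942477 - 23451/33175 = -4464765480677/4410366674475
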